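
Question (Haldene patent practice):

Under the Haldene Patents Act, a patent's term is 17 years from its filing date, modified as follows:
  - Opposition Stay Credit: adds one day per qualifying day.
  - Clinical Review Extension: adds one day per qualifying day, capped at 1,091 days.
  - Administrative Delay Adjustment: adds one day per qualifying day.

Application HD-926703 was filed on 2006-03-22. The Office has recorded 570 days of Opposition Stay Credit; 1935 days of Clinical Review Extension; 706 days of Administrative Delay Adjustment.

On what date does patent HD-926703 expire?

2029-09-13

Base term: filing date + 17 years → 22 March 2023.
Opposition Stay Credit: +570 days → 12 October 2024.
Clinical Review Extension: 1935 days claimed exceeds the 1091-day cap, so +1091 days → 8 October 2027.
Administrative Delay Adjustment: +706 days → 13 September 2029.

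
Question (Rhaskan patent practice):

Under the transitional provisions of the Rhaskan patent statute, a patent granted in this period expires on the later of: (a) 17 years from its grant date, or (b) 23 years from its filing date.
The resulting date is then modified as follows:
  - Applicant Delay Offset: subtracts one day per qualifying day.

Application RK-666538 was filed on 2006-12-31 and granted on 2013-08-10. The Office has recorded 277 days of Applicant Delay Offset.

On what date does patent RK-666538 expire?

(a) grant + 17 years → 10 August 2030.
(b) filing + 23 years → 31 December 2029.
Later of the two: 10 August 2030.
Applicant Delay Offset: −277 days → 6 November 2029.

November 6, 2029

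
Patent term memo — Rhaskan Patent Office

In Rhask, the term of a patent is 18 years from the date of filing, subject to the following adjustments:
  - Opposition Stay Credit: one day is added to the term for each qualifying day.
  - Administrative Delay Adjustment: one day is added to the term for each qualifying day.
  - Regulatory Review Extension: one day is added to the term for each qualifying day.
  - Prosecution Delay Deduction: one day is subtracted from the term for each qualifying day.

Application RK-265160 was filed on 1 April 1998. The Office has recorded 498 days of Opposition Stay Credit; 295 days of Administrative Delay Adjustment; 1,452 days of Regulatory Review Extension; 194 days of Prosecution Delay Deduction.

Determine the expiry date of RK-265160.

Base term: filing date + 18 years → 1 April 2016.
Opposition Stay Credit: +498 days → 12 August 2017.
Administrative Delay Adjustment: +295 days → 3 June 2018.
Regulatory Review Extension: +1452 days → 25 May 2022.
Prosecution Delay Deduction: −194 days → 12 November 2021.

November 12, 2021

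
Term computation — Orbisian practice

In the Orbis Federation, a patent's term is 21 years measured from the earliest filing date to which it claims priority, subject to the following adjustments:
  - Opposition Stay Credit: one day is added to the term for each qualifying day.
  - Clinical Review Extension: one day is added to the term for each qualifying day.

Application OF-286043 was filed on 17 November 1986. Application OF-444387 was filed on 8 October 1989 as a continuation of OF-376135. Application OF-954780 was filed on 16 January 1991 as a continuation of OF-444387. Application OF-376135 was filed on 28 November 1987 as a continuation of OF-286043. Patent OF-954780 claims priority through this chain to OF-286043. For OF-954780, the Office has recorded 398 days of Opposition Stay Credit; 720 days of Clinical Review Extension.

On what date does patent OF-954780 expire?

2010-12-09

Earliest priority filing: 17 November 1986.
Base term: 17 November 1986 + 21 years → 17 November 2007.
Opposition Stay Credit: +398 days → 19 December 2008.
Clinical Review Extension: +720 days → 9 December 2010.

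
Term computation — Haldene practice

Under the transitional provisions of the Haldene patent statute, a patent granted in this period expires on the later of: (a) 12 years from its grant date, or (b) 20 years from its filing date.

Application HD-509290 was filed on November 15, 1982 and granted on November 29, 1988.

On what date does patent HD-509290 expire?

November 15, 2002

(a) grant + 12 years → 29 November 2000.
(b) filing + 20 years → 15 November 2002.
Later of the two: 15 November 2002.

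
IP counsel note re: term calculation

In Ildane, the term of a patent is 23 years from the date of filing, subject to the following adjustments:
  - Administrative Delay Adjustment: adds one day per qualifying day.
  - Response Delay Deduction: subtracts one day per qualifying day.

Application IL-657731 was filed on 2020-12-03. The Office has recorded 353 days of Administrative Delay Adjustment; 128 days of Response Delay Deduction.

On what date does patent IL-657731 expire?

2044-07-15

Base term: filing date + 23 years → 3 December 2043.
Administrative Delay Adjustment: +353 days → 20 November 2044.
Response Delay Deduction: −128 days → 15 July 2044.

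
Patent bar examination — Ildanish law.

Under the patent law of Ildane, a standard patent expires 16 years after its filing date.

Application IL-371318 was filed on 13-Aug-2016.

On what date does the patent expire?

Filing date + 16 years → 13 August 2032.

August 13, 2032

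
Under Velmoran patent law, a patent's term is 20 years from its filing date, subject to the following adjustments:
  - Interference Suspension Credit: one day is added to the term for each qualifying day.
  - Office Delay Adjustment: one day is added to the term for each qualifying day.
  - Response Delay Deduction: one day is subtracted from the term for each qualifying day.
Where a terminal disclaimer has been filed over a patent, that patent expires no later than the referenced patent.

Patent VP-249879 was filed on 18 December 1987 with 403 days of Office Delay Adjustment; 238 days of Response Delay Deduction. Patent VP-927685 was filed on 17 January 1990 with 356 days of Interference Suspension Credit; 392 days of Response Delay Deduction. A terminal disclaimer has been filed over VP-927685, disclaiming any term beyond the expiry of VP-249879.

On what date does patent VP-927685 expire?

2008-05-31

Natural term of VP-927685:
  Base: filing + 20 years → 17 January 2010.
  Interference Suspension Credit: +356 days → 8 January 2011.
  Response Delay Deduction: −392 days → 12 December 2009.
Expiry of referenced patent VP-249879:
  Base: filing + 20 years → 18 December 2007.
  Office Delay Adjustment: +403 days → 24 January 2009.
  Response Delay Deduction: −238 days → 31 May 2008.
Terminal disclaimer: VP-927685 expires on the earlier of 12 December 2009 and 31 May 2008.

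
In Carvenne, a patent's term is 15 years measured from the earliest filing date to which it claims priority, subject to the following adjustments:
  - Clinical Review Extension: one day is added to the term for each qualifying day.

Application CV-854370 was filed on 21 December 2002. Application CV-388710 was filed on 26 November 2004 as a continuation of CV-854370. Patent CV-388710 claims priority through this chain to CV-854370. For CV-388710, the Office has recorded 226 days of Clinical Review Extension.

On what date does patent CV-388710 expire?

August 4, 2018

Earliest priority filing: 21 December 2002.
Base term: 21 December 2002 + 15 years → 21 December 2017.
Clinical Review Extension: +226 days → 4 August 2018.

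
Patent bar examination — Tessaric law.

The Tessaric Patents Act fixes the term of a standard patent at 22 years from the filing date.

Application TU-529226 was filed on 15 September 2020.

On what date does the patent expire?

Filing date + 22 years → 15 September 2042.

2042-09-15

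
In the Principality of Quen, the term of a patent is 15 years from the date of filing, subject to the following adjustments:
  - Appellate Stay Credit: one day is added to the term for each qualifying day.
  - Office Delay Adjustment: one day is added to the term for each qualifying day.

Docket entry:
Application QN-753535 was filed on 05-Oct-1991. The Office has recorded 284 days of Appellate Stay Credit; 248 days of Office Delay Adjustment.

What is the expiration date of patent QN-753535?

2008-03-20

Base term: filing date + 15 years → 5 October 2006.
Appellate Stay Credit: +284 days → 16 July 2007.
Office Delay Adjustment: +248 days → 20 March 2008.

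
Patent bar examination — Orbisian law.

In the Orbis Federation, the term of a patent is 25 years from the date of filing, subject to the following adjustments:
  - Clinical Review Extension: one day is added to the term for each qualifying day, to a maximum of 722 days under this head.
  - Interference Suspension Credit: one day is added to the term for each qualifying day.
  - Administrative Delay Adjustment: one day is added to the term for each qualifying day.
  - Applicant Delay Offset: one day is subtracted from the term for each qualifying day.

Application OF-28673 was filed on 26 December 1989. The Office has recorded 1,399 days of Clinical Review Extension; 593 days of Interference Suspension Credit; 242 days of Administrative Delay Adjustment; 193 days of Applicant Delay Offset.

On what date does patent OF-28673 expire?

September 20, 2018

Base term: filing date + 25 years → 26 December 2014.
Clinical Review Extension: 1399 days claimed exceeds the 722-day cap, so +722 days → 17 December 2016.
Interference Suspension Credit: +593 days → 2 August 2018.
Administrative Delay Adjustment: +242 days → 1 April 2019.
Applicant Delay Offset: −193 days → 20 September 2018.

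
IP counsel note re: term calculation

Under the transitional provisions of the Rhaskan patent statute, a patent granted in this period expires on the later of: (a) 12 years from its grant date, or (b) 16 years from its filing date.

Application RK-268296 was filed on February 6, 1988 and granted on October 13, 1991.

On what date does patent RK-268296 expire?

(a) grant + 12 years → 13 October 2003.
(b) filing + 16 years → 6 February 2004.
Later of the two: 6 February 2004.

February 6, 2004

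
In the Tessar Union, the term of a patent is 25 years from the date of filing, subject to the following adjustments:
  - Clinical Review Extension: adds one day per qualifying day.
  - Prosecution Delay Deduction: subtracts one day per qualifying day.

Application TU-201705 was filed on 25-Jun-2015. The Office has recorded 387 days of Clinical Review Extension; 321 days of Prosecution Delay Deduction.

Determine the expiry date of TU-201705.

2040-08-30

Base term: filing date + 25 years → 25 June 2040.
Clinical Review Extension: +387 days → 17 July 2041.
Prosecution Delay Deduction: −321 days → 30 August 2040.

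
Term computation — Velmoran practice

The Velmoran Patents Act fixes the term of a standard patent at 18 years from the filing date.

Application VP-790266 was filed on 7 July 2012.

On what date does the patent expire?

2030-07-07

Filing date + 18 years → 7 July 2030.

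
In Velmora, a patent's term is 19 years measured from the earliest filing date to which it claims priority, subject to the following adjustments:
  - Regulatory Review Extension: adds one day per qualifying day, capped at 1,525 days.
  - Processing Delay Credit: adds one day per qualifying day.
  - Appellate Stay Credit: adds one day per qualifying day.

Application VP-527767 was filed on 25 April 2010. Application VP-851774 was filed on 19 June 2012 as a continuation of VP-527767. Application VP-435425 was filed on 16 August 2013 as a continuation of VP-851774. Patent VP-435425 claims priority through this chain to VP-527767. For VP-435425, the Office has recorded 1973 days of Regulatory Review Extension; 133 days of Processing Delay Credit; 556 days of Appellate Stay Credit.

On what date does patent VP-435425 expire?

2035-05-18

Earliest priority filing: 25 April 2010.
Base term: 25 April 2010 + 19 years → 25 April 2029.
Regulatory Review Extension: 1973 days claimed exceeds the 1525-day cap, so +1525 days → 28 June 2033.
Processing Delay Credit: +133 days → 8 November 2033.
Appellate Stay Credit: +556 days → 18 May 2035.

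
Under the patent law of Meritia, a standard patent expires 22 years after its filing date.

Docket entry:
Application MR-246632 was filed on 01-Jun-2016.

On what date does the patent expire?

Filing date + 22 years → 1 June 2038.

June 1, 2038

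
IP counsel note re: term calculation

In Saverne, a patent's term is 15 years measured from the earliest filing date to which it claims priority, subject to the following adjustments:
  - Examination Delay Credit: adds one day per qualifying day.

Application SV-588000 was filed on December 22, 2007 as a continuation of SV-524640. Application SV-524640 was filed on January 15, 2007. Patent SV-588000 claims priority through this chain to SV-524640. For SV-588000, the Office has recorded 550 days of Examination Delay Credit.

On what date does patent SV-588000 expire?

Earliest priority filing: 15 January 2007.
Base term: 15 January 2007 + 15 years → 15 January 2022.
Examination Delay Credit: +550 days → 19 July 2023.

July 19, 2023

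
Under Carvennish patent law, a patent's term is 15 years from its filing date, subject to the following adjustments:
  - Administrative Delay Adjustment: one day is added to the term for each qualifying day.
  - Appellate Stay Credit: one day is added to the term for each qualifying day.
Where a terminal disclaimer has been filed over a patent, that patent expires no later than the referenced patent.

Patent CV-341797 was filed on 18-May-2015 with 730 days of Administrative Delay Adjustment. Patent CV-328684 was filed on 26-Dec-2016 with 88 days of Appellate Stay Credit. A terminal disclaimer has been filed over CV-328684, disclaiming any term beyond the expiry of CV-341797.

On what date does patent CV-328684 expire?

Natural term of CV-328684:
  Base: filing + 15 years → 26 December 2031.
  Appellate Stay Credit: +88 days → 23 March 2032.
Expiry of referenced patent CV-341797:
  Base: filing + 15 years → 18 May 2030.
  Administrative Delay Adjustment: +730 days → 17 May 2032.
Terminal disclaimer: CV-328684 expires on the earlier of 23 March 2032 and 17 May 2032.

March 23, 2032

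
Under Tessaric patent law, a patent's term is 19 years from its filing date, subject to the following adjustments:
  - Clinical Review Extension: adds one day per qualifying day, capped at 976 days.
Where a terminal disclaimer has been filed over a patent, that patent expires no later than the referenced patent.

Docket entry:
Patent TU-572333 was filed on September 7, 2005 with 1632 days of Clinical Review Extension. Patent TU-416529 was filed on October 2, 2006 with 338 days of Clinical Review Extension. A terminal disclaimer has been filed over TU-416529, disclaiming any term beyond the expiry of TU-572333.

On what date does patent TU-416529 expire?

September 5, 2026

Natural term of TU-416529:
  Base: filing + 19 years → 2 October 2025.
  Clinical Review Extension: 338 days (within the 976-day cap) → +338 days → 5 September 2026.
Expiry of referenced patent TU-572333:
  Base: filing + 19 years → 7 September 2024.
  Clinical Review Extension: 1632 days claimed exceeds the 976-day cap, so +976 days → 11 May 2027.
Terminal disclaimer: TU-416529 expires on the earlier of 5 September 2026 and 11 May 2027.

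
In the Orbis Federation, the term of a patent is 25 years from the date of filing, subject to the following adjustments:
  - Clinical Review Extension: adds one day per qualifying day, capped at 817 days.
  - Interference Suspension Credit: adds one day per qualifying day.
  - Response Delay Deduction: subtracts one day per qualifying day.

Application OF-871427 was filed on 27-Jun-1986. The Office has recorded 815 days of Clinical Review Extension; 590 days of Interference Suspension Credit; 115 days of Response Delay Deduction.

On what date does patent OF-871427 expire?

Base term: filing date + 25 years → 27 June 2011.
Clinical Review Extension: 815 days (within the 817-day cap) → +815 days → 19 September 2013.
Interference Suspension Credit: +590 days → 2 May 2015.
Response Delay Deduction: −115 days → 7 January 2015.

January 7, 2015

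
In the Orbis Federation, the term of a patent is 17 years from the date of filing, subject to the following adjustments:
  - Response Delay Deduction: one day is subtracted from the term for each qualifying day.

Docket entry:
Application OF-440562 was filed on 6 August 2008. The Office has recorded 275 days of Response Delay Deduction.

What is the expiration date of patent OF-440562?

2024-11-04

Base term: filing date + 17 years → 6 August 2025.
Response Delay Deduction: −275 days → 4 November 2024.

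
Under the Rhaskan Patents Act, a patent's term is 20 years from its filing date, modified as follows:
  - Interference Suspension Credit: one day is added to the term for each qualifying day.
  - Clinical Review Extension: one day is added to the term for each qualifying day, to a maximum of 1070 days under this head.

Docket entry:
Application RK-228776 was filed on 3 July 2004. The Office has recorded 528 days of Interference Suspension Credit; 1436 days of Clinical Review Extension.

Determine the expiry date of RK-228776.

November 17, 2028

Base term: filing date + 20 years → 3 July 2024.
Interference Suspension Credit: +528 days → 13 December 2025.
Clinical Review Extension: 1436 days claimed exceeds the 1070-day cap, so +1070 days → 17 November 2028.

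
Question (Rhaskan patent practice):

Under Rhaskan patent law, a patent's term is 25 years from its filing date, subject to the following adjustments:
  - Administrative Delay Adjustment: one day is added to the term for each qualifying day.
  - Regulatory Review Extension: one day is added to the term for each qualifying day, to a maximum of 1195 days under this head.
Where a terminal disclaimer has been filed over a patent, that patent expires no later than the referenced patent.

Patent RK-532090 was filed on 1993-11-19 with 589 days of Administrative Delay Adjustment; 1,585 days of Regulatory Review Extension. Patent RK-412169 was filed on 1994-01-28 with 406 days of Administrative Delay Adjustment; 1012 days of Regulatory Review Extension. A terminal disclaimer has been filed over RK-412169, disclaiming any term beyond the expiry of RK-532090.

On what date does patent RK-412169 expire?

Natural term of RK-412169:
  Base: filing + 25 years → 28 January 2019.
  Administrative Delay Adjustment: +406 days → 9 March 2020.
  Regulatory Review Extension: 1012 days (within the 1195-day cap) → +1012 days → 16 December 2022.
Expiry of referenced patent RK-532090:
  Base: filing + 25 years → 19 November 2018.
  Administrative Delay Adjustment: +589 days → 30 June 2020.
  Regulatory Review Extension: 1585 days claimed exceeds the 1195-day cap, so +1195 days → 8 October 2023.
Terminal disclaimer: RK-412169 expires on the earlier of 16 December 2022 and 8 October 2023.

December 16, 2022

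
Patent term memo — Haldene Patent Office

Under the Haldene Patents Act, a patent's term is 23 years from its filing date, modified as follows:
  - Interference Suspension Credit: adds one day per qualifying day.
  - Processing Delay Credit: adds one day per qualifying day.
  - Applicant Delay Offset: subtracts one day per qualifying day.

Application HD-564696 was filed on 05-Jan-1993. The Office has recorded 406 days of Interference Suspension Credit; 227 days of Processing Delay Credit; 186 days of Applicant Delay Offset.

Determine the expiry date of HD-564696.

2017-03-27

Base term: filing date + 23 years → 5 January 2016.
Interference Suspension Credit: +406 days → 14 February 2017.
Processing Delay Credit: +227 days → 29 September 2017.
Applicant Delay Offset: −186 days → 27 March 2017.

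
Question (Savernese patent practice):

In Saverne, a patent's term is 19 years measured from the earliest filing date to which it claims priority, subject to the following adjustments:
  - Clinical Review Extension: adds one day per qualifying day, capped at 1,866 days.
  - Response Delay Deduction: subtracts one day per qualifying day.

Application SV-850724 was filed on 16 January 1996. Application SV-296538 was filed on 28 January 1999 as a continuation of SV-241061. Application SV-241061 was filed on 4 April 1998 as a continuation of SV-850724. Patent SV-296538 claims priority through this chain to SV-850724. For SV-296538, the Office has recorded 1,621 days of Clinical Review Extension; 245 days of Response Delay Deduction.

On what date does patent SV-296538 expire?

Earliest priority filing: 16 January 1996.
Base term: 16 January 1996 + 19 years → 16 January 2015.
Clinical Review Extension: 1621 days (within the 1866-day cap) → +1621 days → 25 June 2019.
Response Delay Deduction: −245 days → 23 October 2018.

2018-10-23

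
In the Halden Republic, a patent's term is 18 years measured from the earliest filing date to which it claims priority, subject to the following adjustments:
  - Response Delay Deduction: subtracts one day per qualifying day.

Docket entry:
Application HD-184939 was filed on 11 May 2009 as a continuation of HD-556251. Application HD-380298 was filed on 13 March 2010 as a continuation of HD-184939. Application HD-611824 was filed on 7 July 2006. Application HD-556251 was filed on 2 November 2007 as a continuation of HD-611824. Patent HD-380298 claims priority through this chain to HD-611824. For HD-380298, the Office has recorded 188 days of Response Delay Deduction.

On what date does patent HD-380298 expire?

Earliest priority filing: 7 July 2006.
Base term: 7 July 2006 + 18 years → 7 July 2024.
Response Delay Deduction: −188 days → 1 January 2024.

2024-01-01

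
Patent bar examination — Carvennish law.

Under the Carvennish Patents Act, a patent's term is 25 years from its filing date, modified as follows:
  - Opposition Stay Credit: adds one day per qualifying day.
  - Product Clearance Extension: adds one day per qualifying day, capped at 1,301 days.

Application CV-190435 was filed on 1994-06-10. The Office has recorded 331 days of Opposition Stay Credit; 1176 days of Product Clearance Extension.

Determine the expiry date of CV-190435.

Base term: filing date + 25 years → 10 June 2019.
Opposition Stay Credit: +331 days → 6 May 2020.
Product Clearance Extension: 1176 days (within the 1301-day cap) → +1176 days → 26 July 2023.

2023-07-26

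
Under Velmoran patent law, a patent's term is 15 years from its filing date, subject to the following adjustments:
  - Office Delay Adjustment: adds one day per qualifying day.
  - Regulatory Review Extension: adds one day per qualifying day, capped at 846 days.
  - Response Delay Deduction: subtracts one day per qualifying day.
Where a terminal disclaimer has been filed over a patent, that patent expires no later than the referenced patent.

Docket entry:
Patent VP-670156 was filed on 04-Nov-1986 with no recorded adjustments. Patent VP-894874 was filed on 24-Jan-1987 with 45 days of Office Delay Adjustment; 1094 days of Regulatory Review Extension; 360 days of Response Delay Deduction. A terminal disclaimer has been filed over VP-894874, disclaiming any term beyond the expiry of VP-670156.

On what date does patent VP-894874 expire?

Natural term of VP-894874:
  Base: filing + 15 years → 24 January 2002.
  Office Delay Adjustment: +45 days → 10 March 2002.
  Regulatory Review Extension: 1094 days claimed exceeds the 846-day cap, so +846 days → 3 July 2004.
  Response Delay Deduction: −360 days → 9 July 2003.
Expiry of referenced patent VP-670156:
  Base: filing + 15 years → 4 November 2001.
Terminal disclaimer: VP-894874 expires on the earlier of 9 July 2003 and 4 November 2001.

November 4, 2001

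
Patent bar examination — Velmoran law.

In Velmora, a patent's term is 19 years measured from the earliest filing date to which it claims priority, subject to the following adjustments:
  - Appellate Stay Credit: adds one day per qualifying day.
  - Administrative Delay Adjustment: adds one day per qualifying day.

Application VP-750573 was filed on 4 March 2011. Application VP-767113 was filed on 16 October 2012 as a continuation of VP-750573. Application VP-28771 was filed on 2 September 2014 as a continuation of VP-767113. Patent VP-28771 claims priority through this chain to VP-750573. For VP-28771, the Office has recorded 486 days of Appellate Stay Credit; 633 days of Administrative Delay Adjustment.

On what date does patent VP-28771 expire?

March 27, 2033

Earliest priority filing: 4 March 2011.
Base term: 4 March 2011 + 19 years → 4 March 2030.
Appellate Stay Credit: +486 days → 3 July 2031.
Administrative Delay Adjustment: +633 days → 27 March 2033.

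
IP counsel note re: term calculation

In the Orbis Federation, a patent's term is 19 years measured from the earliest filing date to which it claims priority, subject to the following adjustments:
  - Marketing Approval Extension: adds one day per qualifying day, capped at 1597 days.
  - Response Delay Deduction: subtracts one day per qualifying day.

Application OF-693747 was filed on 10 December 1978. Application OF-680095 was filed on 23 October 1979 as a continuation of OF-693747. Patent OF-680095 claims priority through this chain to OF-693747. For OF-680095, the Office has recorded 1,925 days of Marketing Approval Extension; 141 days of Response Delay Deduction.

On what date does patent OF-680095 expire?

December 5, 2001

Earliest priority filing: 10 December 1978.
Base term: 10 December 1978 + 19 years → 10 December 1997.
Marketing Approval Extension: 1925 days claimed exceeds the 1597-day cap, so +1597 days → 25 April 2002.
Response Delay Deduction: −141 days → 5 December 2001.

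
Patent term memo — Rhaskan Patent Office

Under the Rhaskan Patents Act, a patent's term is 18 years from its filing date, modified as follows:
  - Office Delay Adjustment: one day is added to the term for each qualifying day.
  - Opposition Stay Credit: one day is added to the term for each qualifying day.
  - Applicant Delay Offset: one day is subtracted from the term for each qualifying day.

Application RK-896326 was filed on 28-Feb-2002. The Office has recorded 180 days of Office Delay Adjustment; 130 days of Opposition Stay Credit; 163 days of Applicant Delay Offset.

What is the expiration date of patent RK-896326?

Base term: filing date + 18 years → 28 February 2020.
Office Delay Adjustment: +180 days → 26 August 2020.
Opposition Stay Credit: +130 days → 3 January 2021.
Applicant Delay Offset: −163 days → 24 July 2020.

July 24, 2020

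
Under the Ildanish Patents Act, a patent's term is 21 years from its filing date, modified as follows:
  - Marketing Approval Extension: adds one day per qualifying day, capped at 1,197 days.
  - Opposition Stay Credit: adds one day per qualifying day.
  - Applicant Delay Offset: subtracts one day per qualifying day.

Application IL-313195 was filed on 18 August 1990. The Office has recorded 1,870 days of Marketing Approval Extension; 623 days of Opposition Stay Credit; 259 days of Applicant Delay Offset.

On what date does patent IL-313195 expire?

Base term: filing date + 21 years → 18 August 2011.
Marketing Approval Extension: 1870 days claimed exceeds the 1197-day cap, so +1197 days → 27 November 2014.
Opposition Stay Credit: +623 days → 11 August 2016.
Applicant Delay Offset: −259 days → 26 November 2015.

2015-11-26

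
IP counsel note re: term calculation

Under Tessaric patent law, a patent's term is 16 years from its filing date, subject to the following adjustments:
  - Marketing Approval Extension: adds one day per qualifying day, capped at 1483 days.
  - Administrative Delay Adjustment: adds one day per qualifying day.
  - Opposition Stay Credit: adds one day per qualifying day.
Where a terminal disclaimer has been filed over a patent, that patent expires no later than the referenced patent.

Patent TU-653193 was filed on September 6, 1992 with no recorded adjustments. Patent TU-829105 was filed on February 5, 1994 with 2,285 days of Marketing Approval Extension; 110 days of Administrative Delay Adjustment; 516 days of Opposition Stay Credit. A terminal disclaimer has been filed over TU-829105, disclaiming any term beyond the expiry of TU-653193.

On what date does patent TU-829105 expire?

September 6, 2008

Natural term of TU-829105:
  Base: filing + 16 years → 5 February 2010.
  Marketing Approval Extension: 2285 days claimed exceeds the 1483-day cap, so +1483 days → 27 February 2014.
  Administrative Delay Adjustment: +110 days → 17 June 2014.
  Opposition Stay Credit: +516 days → 15 November 2015.
Expiry of referenced patent TU-653193:
  Base: filing + 16 years → 6 September 2008.
Terminal disclaimer: TU-829105 expires on the earlier of 15 November 2015 and 6 September 2008.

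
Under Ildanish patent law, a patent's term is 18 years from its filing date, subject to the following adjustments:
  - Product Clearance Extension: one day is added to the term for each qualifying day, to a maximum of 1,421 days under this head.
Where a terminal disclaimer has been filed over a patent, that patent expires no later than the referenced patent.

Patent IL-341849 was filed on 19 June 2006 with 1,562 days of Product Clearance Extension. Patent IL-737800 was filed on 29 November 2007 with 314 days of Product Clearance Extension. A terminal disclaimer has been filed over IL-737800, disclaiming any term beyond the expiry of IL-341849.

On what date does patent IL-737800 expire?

Natural term of IL-737800:
  Base: filing + 18 years → 29 November 2025.
  Product Clearance Extension: 314 days (within the 1421-day cap) → +314 days → 9 October 2026.
Expiry of referenced patent IL-341849:
  Base: filing + 18 years → 19 June 2024.
  Product Clearance Extension: 1562 days claimed exceeds the 1421-day cap, so +1421 days → 10 May 2028.
Terminal disclaimer: IL-737800 expires on the earlier of 9 October 2026 and 10 May 2028.

2026-10-09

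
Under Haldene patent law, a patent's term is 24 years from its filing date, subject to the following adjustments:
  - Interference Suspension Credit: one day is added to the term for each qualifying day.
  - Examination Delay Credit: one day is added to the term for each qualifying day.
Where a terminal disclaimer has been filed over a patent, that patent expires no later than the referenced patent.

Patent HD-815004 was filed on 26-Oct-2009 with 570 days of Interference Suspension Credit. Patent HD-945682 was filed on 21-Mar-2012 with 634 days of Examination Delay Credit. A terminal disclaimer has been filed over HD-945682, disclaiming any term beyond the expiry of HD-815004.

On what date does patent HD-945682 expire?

2035-05-19

Natural term of HD-945682:
  Base: filing + 24 years → 21 March 2036.
  Examination Delay Credit: +634 days → 15 December 2037.
Expiry of referenced patent HD-815004:
  Base: filing + 24 years → 26 October 2033.
  Interference Suspension Credit: +570 days → 19 May 2035.
Terminal disclaimer: HD-945682 expires on the earlier of 15 December 2037 and 19 May 2035.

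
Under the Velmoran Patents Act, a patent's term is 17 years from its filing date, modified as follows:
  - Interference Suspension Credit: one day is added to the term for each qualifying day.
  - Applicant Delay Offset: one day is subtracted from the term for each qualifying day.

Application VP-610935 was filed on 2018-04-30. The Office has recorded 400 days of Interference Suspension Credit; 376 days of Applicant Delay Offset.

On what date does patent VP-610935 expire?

Base term: filing date + 17 years → 30 April 2035.
Interference Suspension Credit: +400 days → 3 June 2036.
Applicant Delay Offset: −376 days → 24 May 2035.

May 24, 2035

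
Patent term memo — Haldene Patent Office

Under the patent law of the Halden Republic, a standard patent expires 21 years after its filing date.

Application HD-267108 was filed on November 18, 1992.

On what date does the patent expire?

Filing date + 21 years → 18 November 2013.

2013-11-18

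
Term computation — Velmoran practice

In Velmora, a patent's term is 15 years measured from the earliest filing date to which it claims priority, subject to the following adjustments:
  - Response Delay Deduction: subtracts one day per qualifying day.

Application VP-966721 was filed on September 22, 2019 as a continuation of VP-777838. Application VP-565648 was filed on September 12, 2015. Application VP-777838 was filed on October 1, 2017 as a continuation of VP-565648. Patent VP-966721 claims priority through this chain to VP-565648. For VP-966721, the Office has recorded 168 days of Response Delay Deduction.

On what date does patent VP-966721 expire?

March 28, 2030

Earliest priority filing: 12 September 2015.
Base term: 12 September 2015 + 15 years → 12 September 2030.
Response Delay Deduction: −168 days → 28 March 2030.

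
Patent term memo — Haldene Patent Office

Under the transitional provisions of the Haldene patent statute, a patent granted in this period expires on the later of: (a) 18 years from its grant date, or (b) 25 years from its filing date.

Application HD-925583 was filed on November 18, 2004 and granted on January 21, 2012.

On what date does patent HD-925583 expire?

(a) grant + 18 years → 21 January 2030.
(b) filing + 25 years → 18 November 2029.
Later of the two: 21 January 2030.

January 21, 2030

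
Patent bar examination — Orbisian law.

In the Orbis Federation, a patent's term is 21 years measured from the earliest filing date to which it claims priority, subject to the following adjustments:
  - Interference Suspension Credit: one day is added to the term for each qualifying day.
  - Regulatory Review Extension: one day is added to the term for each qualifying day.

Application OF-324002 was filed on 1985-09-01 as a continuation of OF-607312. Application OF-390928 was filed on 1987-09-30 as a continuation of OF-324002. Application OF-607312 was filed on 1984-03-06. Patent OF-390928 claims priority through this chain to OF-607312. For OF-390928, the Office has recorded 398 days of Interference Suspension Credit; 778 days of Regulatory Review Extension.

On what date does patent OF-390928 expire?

Earliest priority filing: 6 March 1984.
Base term: 6 March 1984 + 21 years → 6 March 2005.
Interference Suspension Credit: +398 days → 8 April 2006.
Regulatory Review Extension: +778 days → 25 May 2008.

2008-05-25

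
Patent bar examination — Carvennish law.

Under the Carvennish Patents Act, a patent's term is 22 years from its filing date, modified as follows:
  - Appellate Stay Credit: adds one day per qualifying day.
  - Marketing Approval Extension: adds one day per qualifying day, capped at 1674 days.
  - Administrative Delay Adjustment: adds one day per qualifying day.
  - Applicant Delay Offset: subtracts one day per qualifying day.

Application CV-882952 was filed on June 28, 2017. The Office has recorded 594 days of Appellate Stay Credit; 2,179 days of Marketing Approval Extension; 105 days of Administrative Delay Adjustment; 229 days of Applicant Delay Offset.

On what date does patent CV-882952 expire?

May 11, 2045

Base term: filing date + 22 years → 28 June 2039.
Appellate Stay Credit: +594 days → 11 February 2041.
Marketing Approval Extension: 2179 days claimed exceeds the 1674-day cap, so +1674 days → 12 September 2045.
Administrative Delay Adjustment: +105 days → 26 December 2045.
Applicant Delay Offset: −229 days → 11 May 2045.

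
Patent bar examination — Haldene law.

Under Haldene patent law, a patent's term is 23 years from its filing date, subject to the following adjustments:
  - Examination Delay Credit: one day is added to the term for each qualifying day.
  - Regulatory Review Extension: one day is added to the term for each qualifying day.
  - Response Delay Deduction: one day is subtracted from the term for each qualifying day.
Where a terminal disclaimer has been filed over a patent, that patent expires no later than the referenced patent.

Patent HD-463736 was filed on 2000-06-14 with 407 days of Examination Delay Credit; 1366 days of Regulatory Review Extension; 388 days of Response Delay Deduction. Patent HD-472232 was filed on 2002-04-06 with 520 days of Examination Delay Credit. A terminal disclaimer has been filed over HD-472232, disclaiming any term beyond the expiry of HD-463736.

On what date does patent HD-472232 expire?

September 8, 2026

Natural term of HD-472232:
  Base: filing + 23 years → 6 April 2025.
  Examination Delay Credit: +520 days → 8 September 2026.
Expiry of referenced patent HD-463736:
  Base: filing + 23 years → 14 June 2023.
  Examination Delay Credit: +407 days → 25 July 2024.
  Regulatory Review Extension: +1366 days → 21 April 2028.
  Response Delay Deduction: −388 days → 30 March 2027.
Terminal disclaimer: HD-472232 expires on the earlier of 8 September 2026 and 30 March 2027.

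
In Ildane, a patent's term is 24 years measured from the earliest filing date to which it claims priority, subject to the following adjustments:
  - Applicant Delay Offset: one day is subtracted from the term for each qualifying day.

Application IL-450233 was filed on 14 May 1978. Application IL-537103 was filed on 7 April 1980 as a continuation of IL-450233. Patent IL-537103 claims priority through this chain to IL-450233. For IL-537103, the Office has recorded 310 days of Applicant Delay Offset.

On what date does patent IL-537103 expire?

2001-07-08

Earliest priority filing: 14 May 1978.
Base term: 14 May 1978 + 24 years → 14 May 2002.
Applicant Delay Offset: −310 days → 8 July 2001.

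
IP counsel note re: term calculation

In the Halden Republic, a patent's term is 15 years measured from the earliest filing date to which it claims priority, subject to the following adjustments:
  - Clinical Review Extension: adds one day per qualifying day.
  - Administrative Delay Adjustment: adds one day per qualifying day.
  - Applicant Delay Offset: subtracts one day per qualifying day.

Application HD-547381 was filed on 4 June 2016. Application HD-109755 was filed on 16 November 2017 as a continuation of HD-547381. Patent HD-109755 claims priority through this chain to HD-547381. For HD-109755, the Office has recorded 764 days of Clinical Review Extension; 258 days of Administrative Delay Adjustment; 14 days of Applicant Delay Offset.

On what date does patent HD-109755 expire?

2034-03-08

Earliest priority filing: 4 June 2016.
Base term: 4 June 2016 + 15 years → 4 June 2031.
Clinical Review Extension: +764 days → 7 July 2033.
Administrative Delay Adjustment: +258 days → 22 March 2034.
Applicant Delay Offset: −14 days → 8 March 2034.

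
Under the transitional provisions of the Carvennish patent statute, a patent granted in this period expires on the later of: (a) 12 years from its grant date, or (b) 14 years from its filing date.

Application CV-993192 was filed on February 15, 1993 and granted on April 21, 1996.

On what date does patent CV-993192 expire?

(a) grant + 12 years → 21 April 2008.
(b) filing + 14 years → 15 February 2007.
Later of the two: 21 April 2008.

April 21, 2008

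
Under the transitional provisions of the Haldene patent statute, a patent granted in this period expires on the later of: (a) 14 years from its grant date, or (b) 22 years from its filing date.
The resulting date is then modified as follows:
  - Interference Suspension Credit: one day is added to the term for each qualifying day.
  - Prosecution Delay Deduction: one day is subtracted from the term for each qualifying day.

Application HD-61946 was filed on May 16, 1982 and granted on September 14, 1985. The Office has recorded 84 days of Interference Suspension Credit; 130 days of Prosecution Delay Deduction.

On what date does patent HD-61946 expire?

(a) grant + 14 years → 14 September 1999.
(b) filing + 22 years → 16 May 2004.
Later of the two: 16 May 2004.
Interference Suspension Credit: +84 days → 8 August 2004.
Prosecution Delay Deduction: −130 days → 31 March 2004.

2004-03-31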